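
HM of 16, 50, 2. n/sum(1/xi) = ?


Sum of reciprocals = 1/16 + 1/50 + 1/2 = 0.582500
HM = 3/0.582500 = 5.1502

HM = 5.1502


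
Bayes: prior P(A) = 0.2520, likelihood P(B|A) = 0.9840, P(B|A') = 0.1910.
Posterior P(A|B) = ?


P(B) = P(B|A)*P(A) + P(B|A')*P(A')
= 0.9840*0.2520 + 0.1910*0.7480
= 0.247968 + 0.142868 = 0.390836
P(A|B) = 0.247968/0.390836 = 0.6345

P(A|B) = 0.6345


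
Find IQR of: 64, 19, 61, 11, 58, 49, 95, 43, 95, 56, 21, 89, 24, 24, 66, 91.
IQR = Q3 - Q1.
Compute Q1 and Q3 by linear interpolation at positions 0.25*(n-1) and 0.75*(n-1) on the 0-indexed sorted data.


Sorted: 11, 19, 21, 24, 24, 43, 49, 56, 58, 61, 64, 66, 89, 91, 95, 95
Q1 (25th %ile) = 24.0000
Q3 (75th %ile) = 71.7500
IQR = 71.7500 - 24.0000 = 47.7500

IQR = 47.7500


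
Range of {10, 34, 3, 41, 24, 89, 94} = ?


Max = 94, Min = 3
Range = 94 - 3 = 91

Range = 91


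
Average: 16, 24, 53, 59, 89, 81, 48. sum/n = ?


Sum = 16 + 24 + 53 + 59 + 89 + 81 + 48 = 370
n = 7
Mean = 370/7 = 52.8571

Mean = 52.8571


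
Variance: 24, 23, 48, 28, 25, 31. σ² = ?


Mean = 29.8333
Squared deviations: 34.0278, 46.6944, 330.0278, 3.3611, 23.3611, 1.3611
Sum = 438.8333
Variance = 438.8333/6 = 73.1389

Variance = 73.1389


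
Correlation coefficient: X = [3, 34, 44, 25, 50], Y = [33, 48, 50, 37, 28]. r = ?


Mean X = 31.2000, Mean Y = 39.2000
SD X = 16.485145, SD Y = 8.518216
Cov = 28.160000
r = 28.160000/(16.485145*8.518216) = 0.2005

r = 0.2005


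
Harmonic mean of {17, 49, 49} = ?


Sum of reciprocals = 1/17 + 1/49 + 1/49 = 0.099640
HM = 3/0.099640 = 30.1084

HM = 30.1084


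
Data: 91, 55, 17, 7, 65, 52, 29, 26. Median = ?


Sorted: 7, 17, 26, 29, 52, 55, 65, 91
n = 8 (even)
Middle values: 29 and 52
Median = (29+52)/2 = 40.5000

Median = 40.5000


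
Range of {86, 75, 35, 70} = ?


Max = 86, Min = 35
Range = 86 - 35 = 51

Range = 51


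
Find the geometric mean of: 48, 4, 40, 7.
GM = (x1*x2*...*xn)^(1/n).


Product = 48 × 4 × 40 × 7 = 53760
GM = 53760^(1/4) = 15.2270

GM = 15.2270


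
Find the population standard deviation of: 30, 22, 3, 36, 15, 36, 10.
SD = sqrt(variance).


Mean = 21.7143
Variance = 144.2041
SD = sqrt(144.2041) = 12.0085

SD = 12.0085


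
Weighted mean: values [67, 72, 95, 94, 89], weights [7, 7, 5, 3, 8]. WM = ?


Numerator = 67*7 + 72*7 + 95*5 + 94*3 + 89*8 = 2442
Denominator = 7 + 7 + 5 + 3 + 8 = 30
WM = 2442/30 = 81.4000

WM = 81.4000


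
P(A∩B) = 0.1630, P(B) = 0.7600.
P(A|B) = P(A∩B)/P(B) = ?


P(A|B) = 0.1630/0.7600 = 0.2145

P(A|B) = 0.2145


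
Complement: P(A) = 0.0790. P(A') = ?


P(not A) = 1 - 0.0790 = 0.9210

P(not A) = 0.9210


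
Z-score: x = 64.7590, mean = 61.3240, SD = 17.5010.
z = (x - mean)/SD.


z = (64.7590 - 61.3240)/17.5010
= 3.4350/17.5010
= 0.1963

z = 0.1963


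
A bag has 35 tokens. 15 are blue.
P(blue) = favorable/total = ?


P = 15/35 = 0.4286

P = 0.4286


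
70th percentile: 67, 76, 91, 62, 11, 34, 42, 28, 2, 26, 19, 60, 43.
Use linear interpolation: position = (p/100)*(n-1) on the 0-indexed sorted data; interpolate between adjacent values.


Sorted: 2, 11, 19, 26, 28, 34, 42, 43, 60, 62, 67, 76, 91
n = 13
Index = 70/100 * 12 = 8.4000
Lower = data[8] = 60, Upper = data[9] = 62
P70 = 60 + 0.4000*(2) = 60.8000

P70 = 60.8000


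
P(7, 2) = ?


P(7,2) = 7!/5!
= 5040/120
= 42

P(7,2) = 42


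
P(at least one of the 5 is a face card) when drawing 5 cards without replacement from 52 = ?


P(at least one) = 1 - P(none)
P(none) = (40/52) × (39/51) × (38/50) × (37/49) × (36/48) = 0.253181
P(at least one) = 1 - 0.253181 = 0.7468

P = 0.7468


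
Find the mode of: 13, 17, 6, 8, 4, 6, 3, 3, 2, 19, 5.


Frequencies: 2:1, 3:2, 4:1, 5:1, 6:2, 8:1, 13:1, 17:1, 19:1
Max frequency = 2
Mode = 3, 6

Mode = 3, 6


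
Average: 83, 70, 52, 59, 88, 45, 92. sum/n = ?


Sum = 83 + 70 + 52 + 59 + 88 + 45 + 92 = 489
n = 7
Mean = 489/7 = 69.8571

Mean = 69.8571


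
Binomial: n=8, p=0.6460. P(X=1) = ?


C(8,1) = 8
p^1 = 0.646000
(1-p)^7 = 0.000697
P = 8 * 0.646000 * 0.000697 = 0.0036

P(X=1) = 0.0036


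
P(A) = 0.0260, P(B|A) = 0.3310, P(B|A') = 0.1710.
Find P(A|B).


P(B) = P(B|A)*P(A) + P(B|A')*P(A')
= 0.3310*0.0260 + 0.1710*0.9740
= 0.008606 + 0.166554 = 0.175160
P(A|B) = 0.008606/0.175160 = 0.0491

P(A|B) = 0.0491


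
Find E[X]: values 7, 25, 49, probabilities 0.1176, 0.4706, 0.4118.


E[X] = 7*0.1176 + 25*0.4706 + 49*0.4118
= 0.8232 + 11.7650 + 20.1782
= 32.7664

E[X] = 32.7664


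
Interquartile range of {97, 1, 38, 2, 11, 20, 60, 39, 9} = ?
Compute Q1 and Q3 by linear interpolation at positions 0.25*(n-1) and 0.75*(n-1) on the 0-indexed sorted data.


Sorted: 1, 2, 9, 11, 20, 38, 39, 60, 97
Q1 (25th %ile) = 9.0000
Q3 (75th %ile) = 39.0000
IQR = 39.0000 - 9.0000 = 30.0000

IQR = 30.0000


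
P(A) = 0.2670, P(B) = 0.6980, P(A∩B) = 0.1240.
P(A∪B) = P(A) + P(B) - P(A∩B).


P(A∪B) = 0.2670 + 0.6980 - 0.1240
= 0.9650 - 0.1240
= 0.8410

P(A∪B) = 0.8410


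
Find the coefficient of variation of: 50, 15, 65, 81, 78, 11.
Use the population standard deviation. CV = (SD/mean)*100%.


Mean = 50.0000
SD = 28.0357
CV = (28.0357/50.0000)*100 = 56.0714%

CV = 56.0714%


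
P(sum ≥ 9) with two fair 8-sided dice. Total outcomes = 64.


Total outcomes = 8×8 = 64
Favorable (sum ≥ 9): 36
P = 36/64 = 0.5625

P = 0.5625


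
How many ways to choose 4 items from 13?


C(13,4) = 13!/(4! × 9!)
= 6227020800/(24 × 362880)
= 715

C(13,4) = 715


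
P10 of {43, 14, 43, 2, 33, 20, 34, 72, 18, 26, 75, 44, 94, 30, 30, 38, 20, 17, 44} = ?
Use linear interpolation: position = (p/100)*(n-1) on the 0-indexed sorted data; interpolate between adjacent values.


Sorted: 2, 14, 17, 18, 20, 20, 26, 30, 30, 33, 34, 38, 43, 43, 44, 44, 72, 75, 94
n = 19
Index = 10/100 * 18 = 1.8000
Lower = data[1] = 14, Upper = data[2] = 17
P10 = 14 + 0.8000*(3) = 16.4000

P10 = 16.4000


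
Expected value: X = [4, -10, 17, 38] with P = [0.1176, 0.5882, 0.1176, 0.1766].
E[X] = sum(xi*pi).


E[X] = 4*0.1176 - 10*0.5882 + 17*0.1176 + 38*0.1766
= 0.4704 - 5.8820 + 1.9992 + 6.7108
= 3.2984

E[X] = 3.2984


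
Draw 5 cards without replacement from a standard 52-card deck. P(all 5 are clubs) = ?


P(all clubs) = (13/52) × (12/51) × (11/50) × (10/49) × (9/48)
= 0.0005

P = 0.0005


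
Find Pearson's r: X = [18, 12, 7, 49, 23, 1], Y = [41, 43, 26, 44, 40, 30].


Mean X = 18.3333, Mean Y = 37.3333
SD X = 15.445244, SD Y = 6.823163
Cov = 72.555556
r = 72.555556/(15.445244*6.823163) = 0.6885

r = 0.6885


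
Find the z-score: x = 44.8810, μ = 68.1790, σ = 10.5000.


z = (44.8810 - 68.1790)/10.5000
= -23.2980/10.5000
= -2.2189

z = -2.2189


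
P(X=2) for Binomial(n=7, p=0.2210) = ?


C(7,2) = 21
p^2 = 0.048841
(1-p)^5 = 0.286871
P = 21 * 0.048841 * 0.286871 = 0.2942

P(X=2) = 0.2942


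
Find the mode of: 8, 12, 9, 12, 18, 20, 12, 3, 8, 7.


Frequencies: 3:1, 7:1, 8:2, 9:1, 12:3, 18:1, 20:1
Max frequency = 3
Mode = 12

Mode = 12


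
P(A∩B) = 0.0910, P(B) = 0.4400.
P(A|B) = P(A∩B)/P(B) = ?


P(A|B) = 0.0910/0.4400 = 0.2068

P(A|B) = 0.2068


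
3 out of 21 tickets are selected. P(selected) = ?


P = 3/21 = 0.1429

P = 0.1429


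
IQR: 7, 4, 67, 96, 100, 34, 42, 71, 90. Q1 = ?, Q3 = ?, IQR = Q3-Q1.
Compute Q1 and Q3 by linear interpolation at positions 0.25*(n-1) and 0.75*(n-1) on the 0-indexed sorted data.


Sorted: 4, 7, 34, 42, 67, 71, 90, 96, 100
Q1 (25th %ile) = 34.0000
Q3 (75th %ile) = 90.0000
IQR = 90.0000 - 34.0000 = 56.0000

IQR = 56.0000


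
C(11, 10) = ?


C(11,10) = 11!/(10! × 1!)
= 39916800/(3628800 × 1)
= 11

C(11,10) = 11


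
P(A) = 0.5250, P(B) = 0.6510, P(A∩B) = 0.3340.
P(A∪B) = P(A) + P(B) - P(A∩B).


P(A∪B) = 0.5250 + 0.6510 - 0.3340
= 1.1760 - 0.3340
= 0.8420

P(A∪B) = 0.8420


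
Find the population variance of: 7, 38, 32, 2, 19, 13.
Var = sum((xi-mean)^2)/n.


Mean = 18.5000
Squared deviations: 132.2500, 380.2500, 182.2500, 272.2500, 0.2500, 30.2500
Sum = 997.5000
Variance = 997.5000/6 = 166.2500

Variance = 166.2500


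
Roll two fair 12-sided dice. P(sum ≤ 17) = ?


Total outcomes = 12×12 = 144
Favorable (sum ≤ 17): 116
P = 116/144 = 0.8056

P = 0.8056


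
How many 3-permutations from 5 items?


P(5,3) = 5!/2!
= 120/2
= 60

P(5,3) = 60


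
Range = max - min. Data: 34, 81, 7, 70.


Max = 81, Min = 7
Range = 81 - 7 = 74

Range = 74


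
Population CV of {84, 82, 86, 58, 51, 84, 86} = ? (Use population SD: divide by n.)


Mean = 75.8571
SD = 13.6949
CV = (13.6949/75.8571)*100 = 18.0536%

CV = 18.0536%


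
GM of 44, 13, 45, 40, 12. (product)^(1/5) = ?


Product = 44 × 13 × 45 × 40 × 12 = 12355200
GM = 12355200^(1/5) = 26.2041

GM = 26.2041


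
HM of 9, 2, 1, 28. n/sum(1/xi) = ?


Sum of reciprocals = 1/9 + 1/2 + 1/1 + 1/28 = 1.646825
HM = 4/1.646825 = 2.4289

HM = 2.4289


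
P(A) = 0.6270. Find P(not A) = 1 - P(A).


P(not A) = 1 - 0.6270 = 0.3730

P(not A) = 0.3730


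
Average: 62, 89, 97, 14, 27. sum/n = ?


Sum = 62 + 89 + 97 + 14 + 27 = 289
n = 5
Mean = 289/5 = 57.8000

Mean = 57.8000


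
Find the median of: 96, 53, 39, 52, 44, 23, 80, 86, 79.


Sorted: 23, 39, 44, 52, 53, 79, 80, 86, 96
n = 9 (odd)
Middle value = 53

Median = 53


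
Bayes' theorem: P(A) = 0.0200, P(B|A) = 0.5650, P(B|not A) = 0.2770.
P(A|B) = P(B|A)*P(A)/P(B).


P(B) = P(B|A)*P(A) + P(B|A')*P(A')
= 0.5650*0.0200 + 0.2770*0.9800
= 0.011300 + 0.271460 = 0.282760
P(A|B) = 0.011300/0.282760 = 0.0400

P(A|B) = 0.0400


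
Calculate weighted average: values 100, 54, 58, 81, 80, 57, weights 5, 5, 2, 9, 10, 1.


Numerator = 100*5 + 54*5 + 58*2 + 81*9 + 80*10 + 57*1 = 2472
Denominator = 5 + 5 + 2 + 9 + 10 + 1 = 32
WM = 2472/32 = 77.2500

WM = 77.2500


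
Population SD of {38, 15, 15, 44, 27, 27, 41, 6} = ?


Mean = 26.6250
Variance = 166.7344
SD = sqrt(166.7344) = 12.9126

SD = 12.9126


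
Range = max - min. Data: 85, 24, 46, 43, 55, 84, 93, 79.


Max = 93, Min = 24
Range = 93 - 24 = 69

Range = 69


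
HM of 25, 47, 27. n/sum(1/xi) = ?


Sum of reciprocals = 1/25 + 1/47 + 1/27 = 0.098314
HM = 3/0.098314 = 30.5146

HM = 30.5146


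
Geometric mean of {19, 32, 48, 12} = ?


Product = 19 × 32 × 48 × 12 = 350208
GM = 350208^(1/4) = 24.3266

GM = 24.3266


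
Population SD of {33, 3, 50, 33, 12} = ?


Mean = 26.2000
Variance = 279.7600
SD = sqrt(279.7600) = 16.7260

SD = 16.7260


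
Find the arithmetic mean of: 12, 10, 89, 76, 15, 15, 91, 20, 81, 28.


Sum = 12 + 10 + 89 + 76 + 15 + 15 + 91 + 20 + 81 + 28 = 437
n = 10
Mean = 437/10 = 43.7000

Mean = 43.7000


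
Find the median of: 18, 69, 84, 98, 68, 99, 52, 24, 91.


Sorted: 18, 24, 52, 68, 69, 84, 91, 98, 99
n = 9 (odd)
Middle value = 69

Median = 69


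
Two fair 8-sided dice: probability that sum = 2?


Total outcomes = 8×8 = 64
Favorable (sum = 2): 1
P = 1/64 = 0.0156

P = 0.0156


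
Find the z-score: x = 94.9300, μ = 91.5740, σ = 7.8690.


z = (94.9300 - 91.5740)/7.8690
= 3.3560/7.8690
= 0.4265

z = 0.4265


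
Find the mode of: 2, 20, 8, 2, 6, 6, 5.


Frequencies: 2:2, 5:1, 6:2, 8:1, 20:1
Max frequency = 2
Mode = 2, 6

Mode = 2, 6


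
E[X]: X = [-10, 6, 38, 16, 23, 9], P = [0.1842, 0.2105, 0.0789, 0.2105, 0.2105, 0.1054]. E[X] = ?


E[X] = -10*0.1842 + 6*0.2105 + 38*0.0789 + 16*0.2105 + 23*0.2105 + 9*0.1054
= -1.8420 + 1.2630 + 2.9982 + 3.3680 + 4.8415 + 0.9486
= 11.5773

E[X] = 11.5773


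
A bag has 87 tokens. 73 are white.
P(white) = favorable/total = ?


P = 73/87 = 0.8391

P = 0.8391


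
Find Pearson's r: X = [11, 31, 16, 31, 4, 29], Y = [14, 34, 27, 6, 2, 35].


Mean X = 20.3333, Mean Y = 19.6667
SD X = 10.609220, SD Y = 13.072448
Cov = 74.944444
r = 74.944444/(10.609220*13.072448) = 0.5404

r = 0.5404


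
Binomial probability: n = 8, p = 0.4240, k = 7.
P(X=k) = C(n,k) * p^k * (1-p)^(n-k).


C(8,7) = 8
p^7 = 0.002464
(1-p)^1 = 0.576000
P = 8 * 0.002464 * 0.576000 = 0.0114

P(X=7) = 0.0114


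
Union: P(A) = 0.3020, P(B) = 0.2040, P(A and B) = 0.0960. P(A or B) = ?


P(A∪B) = 0.3020 + 0.2040 - 0.0960
= 0.5060 - 0.0960
= 0.4100

P(A∪B) = 0.4100


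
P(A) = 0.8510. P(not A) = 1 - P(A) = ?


P(not A) = 1 - 0.8510 = 0.1490

P(not A) = 0.1490


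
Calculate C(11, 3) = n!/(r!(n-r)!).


C(11,3) = 11!/(3! × 8!)
= 39916800/(6 × 40320)
= 165

C(11,3) = 165


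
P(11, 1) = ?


P(11,1) = 11!/10!
= 39916800/3628800
= 11

P(11,1) = 11


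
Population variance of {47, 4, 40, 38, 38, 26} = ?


Mean = 32.1667
Squared deviations: 220.0278, 793.3611, 61.3611, 34.0278, 34.0278, 38.0278
Sum = 1180.8333
Variance = 1180.8333/6 = 196.8056

Variance = 196.8056


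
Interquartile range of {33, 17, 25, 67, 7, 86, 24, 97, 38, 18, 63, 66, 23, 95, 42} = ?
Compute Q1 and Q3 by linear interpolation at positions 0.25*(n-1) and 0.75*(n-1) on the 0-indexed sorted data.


Sorted: 7, 17, 18, 23, 24, 25, 33, 38, 42, 63, 66, 67, 86, 95, 97
Q1 (25th %ile) = 23.5000
Q3 (75th %ile) = 66.5000
IQR = 66.5000 - 23.5000 = 43.0000

IQR = 43.0000


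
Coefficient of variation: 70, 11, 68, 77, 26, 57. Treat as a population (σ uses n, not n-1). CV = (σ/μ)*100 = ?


Mean = 51.5000
SD = 24.4455
CV = (24.4455/51.5000)*100 = 47.4670%

CV = 47.4670%


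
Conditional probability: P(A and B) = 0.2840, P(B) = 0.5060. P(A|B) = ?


P(A|B) = 0.2840/0.5060 = 0.5613

P(A|B) = 0.5613


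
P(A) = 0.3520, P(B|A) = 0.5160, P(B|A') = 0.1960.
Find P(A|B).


P(B) = P(B|A)*P(A) + P(B|A')*P(A')
= 0.5160*0.3520 + 0.1960*0.6480
= 0.181632 + 0.127008 = 0.308640
P(A|B) = 0.181632/0.308640 = 0.5885

P(A|B) = 0.5885


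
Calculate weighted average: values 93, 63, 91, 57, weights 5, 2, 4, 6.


Numerator = 93*5 + 63*2 + 91*4 + 57*6 = 1297
Denominator = 5 + 2 + 4 + 6 = 17
WM = 1297/17 = 76.2941

WM = 76.2941


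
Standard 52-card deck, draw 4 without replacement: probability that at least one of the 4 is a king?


P(at least one) = 1 - P(none)
P(none) = (48/52) × (47/51) × (46/50) × (45/49) = 0.718737
P(at least one) = 1 - 0.718737 = 0.2813

P = 0.2813


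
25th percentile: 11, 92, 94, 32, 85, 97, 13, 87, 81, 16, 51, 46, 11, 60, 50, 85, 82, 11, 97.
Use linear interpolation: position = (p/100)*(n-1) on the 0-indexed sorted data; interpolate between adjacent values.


Sorted: 11, 11, 11, 13, 16, 32, 46, 50, 51, 60, 81, 82, 85, 85, 87, 92, 94, 97, 97
n = 19
Index = 25/100 * 18 = 4.5000
Lower = data[4] = 16, Upper = data[5] = 32
P25 = 16 + 0.5000*(16) = 24.0000

P25 = 24.0000


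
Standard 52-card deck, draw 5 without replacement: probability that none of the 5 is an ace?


P(no aces) = (48/52) × (47/51) × (46/50) × (45/49) × (44/48)
= 0.6588

P = 0.6588


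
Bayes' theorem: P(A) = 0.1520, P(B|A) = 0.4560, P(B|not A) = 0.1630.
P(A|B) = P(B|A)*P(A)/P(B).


P(B) = P(B|A)*P(A) + P(B|A')*P(A')
= 0.4560*0.1520 + 0.1630*0.8480
= 0.069312 + 0.138224 = 0.207536
P(A|B) = 0.069312/0.207536 = 0.3340

P(A|B) = 0.3340


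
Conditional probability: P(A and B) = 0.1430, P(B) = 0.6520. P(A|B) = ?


P(A|B) = 0.1430/0.6520 = 0.2193

P(A|B) = 0.2193


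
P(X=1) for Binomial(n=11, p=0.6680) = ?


C(11,1) = 11
p^1 = 0.668000
(1-p)^10 = 1.626975e-05
P = 11 * 0.668000 * 1.626975e-05 = 0.0001

P(X=1) = 0.0001


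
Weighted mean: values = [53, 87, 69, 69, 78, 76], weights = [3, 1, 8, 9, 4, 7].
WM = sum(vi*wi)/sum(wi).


Numerator = 53*3 + 87*1 + 69*8 + 69*9 + 78*4 + 76*7 = 2263
Denominator = 3 + 1 + 8 + 9 + 4 + 7 = 32
WM = 2263/32 = 70.7188

WM = 70.7188


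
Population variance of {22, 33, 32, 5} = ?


Mean = 23.0000
Squared deviations: 1.0000, 100.0000, 81.0000, 324.0000
Sum = 506.0000
Variance = 506.0000/4 = 126.5000

Variance = 126.5000


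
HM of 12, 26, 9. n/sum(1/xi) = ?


Sum of reciprocals = 1/12 + 1/26 + 1/9 = 0.232906
HM = 3/0.232906 = 12.8807

HM = 12.8807


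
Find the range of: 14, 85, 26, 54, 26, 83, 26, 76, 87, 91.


Max = 91, Min = 14
Range = 91 - 14 = 77

Range = 77


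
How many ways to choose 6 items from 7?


C(7,6) = 7!/(6! × 1!)
= 5040/(720 × 1)
= 7

C(7,6) = 7


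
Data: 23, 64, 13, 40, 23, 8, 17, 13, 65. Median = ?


Sorted: 8, 13, 13, 17, 23, 23, 40, 64, 65
n = 9 (odd)
Middle value = 23

Median = 23


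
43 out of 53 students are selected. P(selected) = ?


P = 43/53 = 0.8113

P = 0.8113


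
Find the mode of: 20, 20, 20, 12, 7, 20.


Frequencies: 7:1, 12:1, 20:4
Max frequency = 4
Mode = 20

Mode = 20


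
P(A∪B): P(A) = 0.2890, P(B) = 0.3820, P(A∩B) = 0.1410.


P(A∪B) = 0.2890 + 0.3820 - 0.1410
= 0.6710 - 0.1410
= 0.5300

P(A∪B) = 0.5300


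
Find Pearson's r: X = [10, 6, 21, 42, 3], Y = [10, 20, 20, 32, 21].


Mean X = 16.4000, Mean Y = 20.6000
SD X = 14.178857, SD Y = 6.974238
Cov = 71.560000
r = 71.560000/(14.178857*6.974238) = 0.7237

r = 0.7237


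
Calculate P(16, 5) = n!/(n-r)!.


P(16,5) = 16!/11!
= 20922789888000/39916800
= 524160

P(16,5) = 524160


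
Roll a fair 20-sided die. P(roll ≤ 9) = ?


Favorable outcomes (roll ≤ 9): 9
Total outcomes = 20
P = 9/20 = 0.4500

P = 0.4500


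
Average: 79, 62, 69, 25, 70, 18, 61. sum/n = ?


Sum = 79 + 62 + 69 + 25 + 70 + 18 + 61 = 384
n = 7
Mean = 384/7 = 54.8571

Mean = 54.8571


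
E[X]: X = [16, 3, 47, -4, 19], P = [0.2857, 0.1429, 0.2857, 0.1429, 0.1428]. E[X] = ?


E[X] = 16*0.2857 + 3*0.1429 + 47*0.2857 - 4*0.1429 + 19*0.1428
= 4.5712 + 0.4287 + 13.4279 - 0.5716 + 2.7132
= 20.5694

E[X] = 20.5694


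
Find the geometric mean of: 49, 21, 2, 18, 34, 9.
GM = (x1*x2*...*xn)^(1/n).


Product = 49 × 21 × 2 × 18 × 34 × 9 = 11335464
GM = 11335464^(1/6) = 14.9879

GM = 14.9879


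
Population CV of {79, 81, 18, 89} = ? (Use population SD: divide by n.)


Mean = 66.7500
SD = 28.3934
CV = (28.3934/66.7500)*100 = 42.5370%

CV = 42.5370%


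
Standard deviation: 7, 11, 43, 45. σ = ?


Mean = 26.5000
Variance = 308.7500
SD = sqrt(308.7500) = 17.5713

SD = 17.5713


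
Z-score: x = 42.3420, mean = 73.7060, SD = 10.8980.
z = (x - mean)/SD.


z = (42.3420 - 73.7060)/10.8980
= -31.3640/10.8980
= -2.8780

z = -2.8780


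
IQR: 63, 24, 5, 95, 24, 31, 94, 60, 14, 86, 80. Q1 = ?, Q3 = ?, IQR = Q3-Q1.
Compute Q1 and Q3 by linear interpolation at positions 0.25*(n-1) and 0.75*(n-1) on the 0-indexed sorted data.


Sorted: 5, 14, 24, 24, 31, 60, 63, 80, 86, 94, 95
Q1 (25th %ile) = 24.0000
Q3 (75th %ile) = 83.0000
IQR = 83.0000 - 24.0000 = 59.0000

IQR = 59.0000


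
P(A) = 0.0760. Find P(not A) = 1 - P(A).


P(not A) = 1 - 0.0760 = 0.9240

P(not A) = 0.9240


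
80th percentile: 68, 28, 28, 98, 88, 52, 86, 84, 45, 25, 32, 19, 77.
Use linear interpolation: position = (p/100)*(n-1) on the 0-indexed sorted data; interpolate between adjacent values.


Sorted: 19, 25, 28, 28, 32, 45, 52, 68, 77, 84, 86, 88, 98
n = 13
Index = 80/100 * 12 = 9.6000
Lower = data[9] = 84, Upper = data[10] = 86
P80 = 84 + 0.6000*(2) = 85.2000

P80 = 85.2000


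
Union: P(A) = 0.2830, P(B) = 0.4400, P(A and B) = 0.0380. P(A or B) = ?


P(A∪B) = 0.2830 + 0.4400 - 0.0380
= 0.7230 - 0.0380
= 0.6850

P(A∪B) = 0.6850


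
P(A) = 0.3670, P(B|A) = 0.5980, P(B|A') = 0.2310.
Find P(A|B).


P(B) = P(B|A)*P(A) + P(B|A')*P(A')
= 0.5980*0.3670 + 0.2310*0.6330
= 0.219466 + 0.146223 = 0.365689
P(A|B) = 0.219466/0.365689 = 0.6001

P(A|B) = 0.6001


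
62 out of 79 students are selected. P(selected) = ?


P = 62/79 = 0.7848

P = 0.7848


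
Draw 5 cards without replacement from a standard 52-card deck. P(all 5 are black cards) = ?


P(all black cards) = (26/52) × (25/51) × (24/50) × (23/49) × (22/48)
= 0.0253

P = 0.0253


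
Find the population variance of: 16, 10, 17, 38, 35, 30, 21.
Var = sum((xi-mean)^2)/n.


Mean = 23.8571
Squared deviations: 61.7347, 192.0204, 47.0204, 200.0204, 124.1633, 37.7347, 8.1633
Sum = 670.8571
Variance = 670.8571/7 = 95.8367

Variance = 95.8367


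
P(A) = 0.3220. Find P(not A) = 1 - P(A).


P(not A) = 1 - 0.3220 = 0.6780

P(not A) = 0.6780


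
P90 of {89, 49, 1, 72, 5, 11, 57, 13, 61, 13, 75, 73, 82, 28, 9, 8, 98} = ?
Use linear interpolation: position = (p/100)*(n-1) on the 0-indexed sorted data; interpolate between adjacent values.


Sorted: 1, 5, 8, 9, 11, 13, 13, 28, 49, 57, 61, 72, 73, 75, 82, 89, 98
n = 17
Index = 90/100 * 16 = 14.4000
Lower = data[14] = 82, Upper = data[15] = 89
P90 = 82 + 0.4000*(7) = 84.8000

P90 = 84.8000


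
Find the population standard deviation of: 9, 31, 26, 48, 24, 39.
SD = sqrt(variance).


Mean = 29.5000
Variance = 149.5833
SD = sqrt(149.5833) = 12.2304

SD = 12.2304


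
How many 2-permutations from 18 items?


P(18,2) = 18!/16!
= 6402373705728000/20922789888000
= 306

P(18,2) = 306


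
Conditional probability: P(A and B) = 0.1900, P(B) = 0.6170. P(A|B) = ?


P(A|B) = 0.1900/0.6170 = 0.3079

P(A|B) = 0.3079


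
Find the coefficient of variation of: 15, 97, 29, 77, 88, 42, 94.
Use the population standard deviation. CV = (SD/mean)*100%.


Mean = 63.1429
SD = 31.2567
CV = (31.2567/63.1429)*100 = 49.5015%

CV = 49.5015%


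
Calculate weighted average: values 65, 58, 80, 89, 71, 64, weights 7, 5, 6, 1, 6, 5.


Numerator = 65*7 + 58*5 + 80*6 + 89*1 + 71*6 + 64*5 = 2060
Denominator = 7 + 5 + 6 + 1 + 6 + 5 = 30
WM = 2060/30 = 68.6667

WM = 68.6667


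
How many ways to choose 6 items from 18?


C(18,6) = 18!/(6! × 12!)
= 6402373705728000/(720 × 479001600)
= 18564

C(18,6) = 18564


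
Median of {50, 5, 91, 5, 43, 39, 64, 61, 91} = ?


Sorted: 5, 5, 39, 43, 50, 61, 64, 91, 91
n = 9 (odd)
Middle value = 50

Median = 50


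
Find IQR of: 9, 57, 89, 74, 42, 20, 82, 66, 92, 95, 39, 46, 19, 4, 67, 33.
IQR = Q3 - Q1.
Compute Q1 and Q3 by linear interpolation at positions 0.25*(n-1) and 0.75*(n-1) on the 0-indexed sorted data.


Sorted: 4, 9, 19, 20, 33, 39, 42, 46, 57, 66, 67, 74, 82, 89, 92, 95
Q1 (25th %ile) = 29.7500
Q3 (75th %ile) = 76.0000
IQR = 76.0000 - 29.7500 = 46.2500

IQR = 46.2500


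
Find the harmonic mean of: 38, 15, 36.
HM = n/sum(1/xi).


Sum of reciprocals = 1/38 + 1/15 + 1/36 = 0.120760
HM = 3/0.120760 = 24.8426

HM = 24.8426


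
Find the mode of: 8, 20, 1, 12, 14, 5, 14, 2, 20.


Frequencies: 1:1, 2:1, 5:1, 8:1, 12:1, 14:2, 20:2
Max frequency = 2
Mode = 14, 20

Mode = 14, 20


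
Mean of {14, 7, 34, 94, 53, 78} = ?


Sum = 14 + 7 + 34 + 94 + 53 + 78 = 280
n = 6
Mean = 280/6 = 46.6667

Mean = 46.6667


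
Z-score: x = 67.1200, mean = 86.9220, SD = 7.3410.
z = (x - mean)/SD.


z = (67.1200 - 86.9220)/7.3410
= -19.8020/7.3410
= -2.6975

z = -2.6975


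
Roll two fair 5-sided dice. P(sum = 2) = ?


Total outcomes = 5×5 = 25
Favorable (sum = 2): 1
P = 1/25 = 0.0400

P = 0.0400


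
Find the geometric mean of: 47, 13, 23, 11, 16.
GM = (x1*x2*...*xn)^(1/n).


Product = 47 × 13 × 23 × 11 × 16 = 2473328
GM = 2473328^(1/5) = 18.9957

GM = 18.9957


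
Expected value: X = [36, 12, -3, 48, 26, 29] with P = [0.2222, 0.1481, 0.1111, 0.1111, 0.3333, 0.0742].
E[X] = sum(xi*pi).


E[X] = 36*0.2222 + 12*0.1481 - 3*0.1111 + 48*0.1111 + 26*0.3333 + 29*0.0742
= 7.9992 + 1.7772 - 0.3333 + 5.3328 + 8.6658 + 2.1518
= 25.5935

E[X] = 25.5935


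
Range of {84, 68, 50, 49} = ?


Max = 84, Min = 49
Range = 84 - 49 = 35

Range = 35


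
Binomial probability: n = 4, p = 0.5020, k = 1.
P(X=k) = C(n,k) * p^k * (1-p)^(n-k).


C(4,1) = 4
p^1 = 0.502000
(1-p)^3 = 0.123506
P = 4 * 0.502000 * 0.123506 = 0.2480

P(X=1) = 0.2480


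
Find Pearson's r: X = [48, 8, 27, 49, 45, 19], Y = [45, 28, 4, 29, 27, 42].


Mean X = 32.6667, Mean Y = 29.1667
SD X = 15.712698, SD Y = 13.259169
Cov = 34.888889
r = 34.888889/(15.712698*13.259169) = 0.1675

r = 0.1675


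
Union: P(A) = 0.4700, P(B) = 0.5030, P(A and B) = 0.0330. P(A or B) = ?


P(A∪B) = 0.4700 + 0.5030 - 0.0330
= 0.9730 - 0.0330
= 0.9400

P(A∪B) = 0.9400


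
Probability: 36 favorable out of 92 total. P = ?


P = 36/92 = 0.3913

P = 0.3913


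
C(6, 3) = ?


C(6,3) = 6!/(3! × 3!)
= 720/(6 × 6)
= 20

C(6,3) = 20


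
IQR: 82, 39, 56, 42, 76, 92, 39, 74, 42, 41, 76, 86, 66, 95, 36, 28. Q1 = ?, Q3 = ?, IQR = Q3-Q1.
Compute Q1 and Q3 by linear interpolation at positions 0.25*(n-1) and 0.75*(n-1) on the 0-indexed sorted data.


Sorted: 28, 36, 39, 39, 41, 42, 42, 56, 66, 74, 76, 76, 82, 86, 92, 95
Q1 (25th %ile) = 40.5000
Q3 (75th %ile) = 77.5000
IQR = 77.5000 - 40.5000 = 37.0000

IQR = 37.0000


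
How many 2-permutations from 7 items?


P(7,2) = 7!/5!
= 5040/120
= 42

P(7,2) = 42


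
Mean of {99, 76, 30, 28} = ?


Sum = 99 + 76 + 30 + 28 = 233
n = 4
Mean = 233/4 = 58.2500

Mean = 58.2500


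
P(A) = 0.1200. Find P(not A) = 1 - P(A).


P(not A) = 1 - 0.1200 = 0.8800

P(not A) = 0.8800


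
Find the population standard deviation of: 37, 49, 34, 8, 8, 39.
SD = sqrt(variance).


Mean = 29.1667
Variance = 245.1389
SD = sqrt(245.1389) = 15.6569

SD = 15.6569


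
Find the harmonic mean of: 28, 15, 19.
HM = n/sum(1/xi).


Sum of reciprocals = 1/28 + 1/15 + 1/19 = 0.155013
HM = 3/0.155013 = 19.3533

HM = 19.3533


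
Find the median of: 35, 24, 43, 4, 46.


Sorted: 4, 24, 35, 43, 46
n = 5 (odd)
Middle value = 35

Median = 35


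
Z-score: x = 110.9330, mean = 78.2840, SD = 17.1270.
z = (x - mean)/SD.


z = (110.9330 - 78.2840)/17.1270
= 32.6490/17.1270
= 1.9063

z = 1.9063


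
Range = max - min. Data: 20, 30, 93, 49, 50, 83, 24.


Max = 93, Min = 20
Range = 93 - 20 = 73

Range = 73


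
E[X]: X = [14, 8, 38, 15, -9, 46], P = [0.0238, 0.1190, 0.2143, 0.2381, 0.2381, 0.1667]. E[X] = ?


E[X] = 14*0.0238 + 8*0.1190 + 38*0.2143 + 15*0.2381 - 9*0.2381 + 46*0.1667
= 0.3332 + 0.9520 + 8.1434 + 3.5715 - 2.1429 + 7.6682
= 18.5254

E[X] = 18.5254


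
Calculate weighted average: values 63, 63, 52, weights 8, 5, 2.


Numerator = 63*8 + 63*5 + 52*2 = 923
Denominator = 8 + 5 + 2 = 15
WM = 923/15 = 61.5333

WM = 61.5333


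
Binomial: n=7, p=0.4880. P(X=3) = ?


C(7,3) = 35
p^3 = 0.116214
(1-p)^4 = 0.068719
P = 35 * 0.116214 * 0.068719 = 0.2795

P(X=3) = 0.2795


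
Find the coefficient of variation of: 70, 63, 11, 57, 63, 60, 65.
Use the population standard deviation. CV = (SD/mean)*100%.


Mean = 55.5714
SD = 18.5769
CV = (18.5769/55.5714)*100 = 33.4289%

CV = 33.4289%


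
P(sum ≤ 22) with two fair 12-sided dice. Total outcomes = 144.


Total outcomes = 12×12 = 144
Favorable (sum ≤ 22): 141
P = 141/144 = 0.9792

P = 0.9792


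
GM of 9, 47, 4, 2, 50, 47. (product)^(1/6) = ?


Product = 9 × 47 × 4 × 2 × 50 × 47 = 7952400
GM = 7952400^(1/6) = 14.1281

GM = 14.1281


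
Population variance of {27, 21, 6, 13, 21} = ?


Mean = 17.6000
Squared deviations: 88.3600, 11.5600, 134.5600, 21.1600, 11.5600
Sum = 267.2000
Variance = 267.2000/5 = 53.4400

Variance = 53.4400


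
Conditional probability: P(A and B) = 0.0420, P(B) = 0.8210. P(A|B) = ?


P(A|B) = 0.0420/0.8210 = 0.0512

P(A|B) = 0.0512


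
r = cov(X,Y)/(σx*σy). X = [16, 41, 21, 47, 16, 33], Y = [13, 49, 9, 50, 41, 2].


Mean X = 29.0000, Mean Y = 27.3333
SD X = 12.151817, SD Y = 19.804601
Cov = 120.333333
r = 120.333333/(12.151817*19.804601) = 0.5000

r = 0.5000


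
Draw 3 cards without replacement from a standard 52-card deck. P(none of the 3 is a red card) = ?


P(no red cards) = (26/52) × (25/51) × (24/50)
= 0.1176

P = 0.1176


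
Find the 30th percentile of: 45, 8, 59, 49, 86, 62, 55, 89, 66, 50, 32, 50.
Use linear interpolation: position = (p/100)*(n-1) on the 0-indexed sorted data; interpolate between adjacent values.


Sorted: 8, 32, 45, 49, 50, 50, 55, 59, 62, 66, 86, 89
n = 12
Index = 30/100 * 11 = 3.3000
Lower = data[3] = 49, Upper = data[4] = 50
P30 = 49 + 0.3000*(1) = 49.3000

P30 = 49.3000


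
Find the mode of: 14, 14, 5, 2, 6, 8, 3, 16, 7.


Frequencies: 2:1, 3:1, 5:1, 6:1, 7:1, 8:1, 14:2, 16:1
Max frequency = 2
Mode = 14

Mode = 14


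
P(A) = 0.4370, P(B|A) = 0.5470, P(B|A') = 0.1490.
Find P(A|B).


P(B) = P(B|A)*P(A) + P(B|A')*P(A')
= 0.5470*0.4370 + 0.1490*0.5630
= 0.239039 + 0.083887 = 0.322926
P(A|B) = 0.239039/0.322926 = 0.7402

P(A|B) = 0.7402


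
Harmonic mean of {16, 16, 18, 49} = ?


Sum of reciprocals = 1/16 + 1/16 + 1/18 + 1/49 = 0.200964
HM = 4/0.200964 = 19.9041

HM = 19.9041


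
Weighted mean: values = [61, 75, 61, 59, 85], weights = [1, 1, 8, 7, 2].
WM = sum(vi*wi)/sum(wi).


Numerator = 61*1 + 75*1 + 61*8 + 59*7 + 85*2 = 1207
Denominator = 1 + 1 + 8 + 7 + 2 = 19
WM = 1207/19 = 63.5263

WM = 63.5263


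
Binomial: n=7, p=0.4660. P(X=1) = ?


C(7,1) = 7
p^1 = 0.466000
(1-p)^6 = 0.023187
P = 7 * 0.466000 * 0.023187 = 0.0756

P(X=1) = 0.0756


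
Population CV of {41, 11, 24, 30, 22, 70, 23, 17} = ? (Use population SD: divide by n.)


Mean = 29.7500
SD = 17.3187
CV = (17.3187/29.7500)*100 = 58.2141%

CV = 58.2141%


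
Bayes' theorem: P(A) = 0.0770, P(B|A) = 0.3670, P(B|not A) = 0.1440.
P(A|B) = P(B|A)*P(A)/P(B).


P(B) = P(B|A)*P(A) + P(B|A')*P(A')
= 0.3670*0.0770 + 0.1440*0.9230
= 0.028259 + 0.132912 = 0.161171
P(A|B) = 0.028259/0.161171 = 0.1753

P(A|B) = 0.1753


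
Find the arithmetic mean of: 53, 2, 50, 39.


Sum = 53 + 2 + 50 + 39 = 144
n = 4
Mean = 144/4 = 36.0000

Mean = 36.0000


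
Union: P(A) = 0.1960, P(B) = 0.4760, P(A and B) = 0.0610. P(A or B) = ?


P(A∪B) = 0.1960 + 0.4760 - 0.0610
= 0.6720 - 0.0610
= 0.6110

P(A∪B) = 0.6110


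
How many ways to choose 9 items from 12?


C(12,9) = 12!/(9! × 3!)
= 479001600/(362880 × 6)
= 220

C(12,9) = 220


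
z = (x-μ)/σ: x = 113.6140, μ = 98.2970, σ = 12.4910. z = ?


z = (113.6140 - 98.2970)/12.4910
= 15.3170/12.4910
= 1.2262

z = 1.2262


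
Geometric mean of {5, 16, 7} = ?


Product = 5 × 16 × 7 = 560
GM = 560^(1/3) = 8.2426

GM = 8.2426


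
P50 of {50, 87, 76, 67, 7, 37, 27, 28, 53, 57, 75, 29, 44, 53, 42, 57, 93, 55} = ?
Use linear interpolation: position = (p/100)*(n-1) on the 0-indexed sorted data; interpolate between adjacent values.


Sorted: 7, 27, 28, 29, 37, 42, 44, 50, 53, 53, 55, 57, 57, 67, 75, 76, 87, 93
n = 18
Index = 50/100 * 17 = 8.5000
Lower = data[8] = 53, Upper = data[9] = 53
P50 = 53 + 0.5000*(0) = 53.0000

P50 = 53.0000


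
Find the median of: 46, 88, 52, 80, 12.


Sorted: 12, 46, 52, 80, 88
n = 5 (odd)
Middle value = 52

Median = 52


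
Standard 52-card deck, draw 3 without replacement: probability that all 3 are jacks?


P(all jacks) = (4/52) × (3/51) × (2/50)
= 0.0002

P = 0.0002


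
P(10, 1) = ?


P(10,1) = 10!/9!
= 3628800/362880
= 10

P(10,1) = 10


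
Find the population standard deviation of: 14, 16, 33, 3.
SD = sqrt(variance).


Mean = 16.5000
Variance = 115.2500
SD = sqrt(115.2500) = 10.7355

SD = 10.7355


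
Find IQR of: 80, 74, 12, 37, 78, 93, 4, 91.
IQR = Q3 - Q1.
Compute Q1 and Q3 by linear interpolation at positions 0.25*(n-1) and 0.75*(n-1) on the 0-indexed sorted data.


Sorted: 4, 12, 37, 74, 78, 80, 91, 93
Q1 (25th %ile) = 30.7500
Q3 (75th %ile) = 82.7500
IQR = 82.7500 - 30.7500 = 52.0000

IQR = 52.0000


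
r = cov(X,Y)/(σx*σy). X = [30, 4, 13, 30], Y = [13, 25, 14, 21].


Mean X = 19.2500, Mean Y = 18.2500
SD X = 11.211044, SD Y = 4.968652
Cov = -25.812500
r = -25.812500/(11.211044*4.968652) = -0.4634

r = -0.4634


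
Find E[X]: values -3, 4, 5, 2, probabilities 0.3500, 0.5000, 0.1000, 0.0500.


E[X] = -3*0.3500 + 4*0.5000 + 5*0.1000 + 2*0.0500
= -1.0500 + 2.0000 + 0.5000 + 0.1000
= 1.5500

E[X] = 1.5500


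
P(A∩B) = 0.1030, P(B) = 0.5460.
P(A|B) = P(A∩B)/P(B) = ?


P(A|B) = 0.1030/0.5460 = 0.1886

P(A|B) = 0.1886


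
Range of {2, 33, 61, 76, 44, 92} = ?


Max = 92, Min = 2
Range = 92 - 2 = 90

Range = 90


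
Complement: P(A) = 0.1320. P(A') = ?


P(not A) = 1 - 0.1320 = 0.8680

P(not A) = 0.8680


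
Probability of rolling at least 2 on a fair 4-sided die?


Favorable outcomes (roll ≥ 2): 3
Total outcomes = 4
P = 3/4 = 0.7500

P = 0.7500


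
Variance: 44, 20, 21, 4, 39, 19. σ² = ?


Mean = 24.5000
Squared deviations: 380.2500, 20.2500, 12.2500, 420.2500, 210.2500, 30.2500
Sum = 1073.5000
Variance = 1073.5000/6 = 178.9167

Variance = 178.9167


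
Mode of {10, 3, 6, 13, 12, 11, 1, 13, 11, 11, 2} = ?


Frequencies: 1:1, 2:1, 3:1, 6:1, 10:1, 11:3, 12:1, 13:2
Max frequency = 3
Mode = 11

Mode = 11


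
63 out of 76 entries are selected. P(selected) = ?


P = 63/76 = 0.8289

P = 0.8289


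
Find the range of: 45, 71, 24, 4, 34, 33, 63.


Max = 71, Min = 4
Range = 71 - 4 = 67

Range = 67


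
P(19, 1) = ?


P(19,1) = 19!/18!
= 121645100408832000/6402373705728000
= 19

P(19,1) = 19


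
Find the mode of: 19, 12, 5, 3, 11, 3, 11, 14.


Frequencies: 3:2, 5:1, 11:2, 12:1, 14:1, 19:1
Max frequency = 2
Mode = 3, 11

Mode = 3, 11


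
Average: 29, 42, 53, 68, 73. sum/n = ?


Sum = 29 + 42 + 53 + 68 + 73 = 265
n = 5
Mean = 265/5 = 53.0000

Mean = 53.0000


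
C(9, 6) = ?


C(9,6) = 9!/(6! × 3!)
= 362880/(720 × 6)
= 84

C(9,6) = 84


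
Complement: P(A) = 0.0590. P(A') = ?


P(not A) = 1 - 0.0590 = 0.9410

P(not A) = 0.9410


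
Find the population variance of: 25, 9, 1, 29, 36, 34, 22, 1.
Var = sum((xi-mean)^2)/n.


Mean = 19.6250
Squared deviations: 28.8906, 112.8906, 346.8906, 87.8906, 268.1406, 206.6406, 5.6406, 346.8906
Sum = 1403.8750
Variance = 1403.8750/8 = 175.4844

Variance = 175.4844


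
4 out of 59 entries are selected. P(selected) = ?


P = 4/59 = 0.0678

P = 0.0678


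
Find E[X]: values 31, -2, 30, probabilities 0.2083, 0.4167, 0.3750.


E[X] = 31*0.2083 - 2*0.4167 + 30*0.3750
= 6.4573 - 0.8334 + 11.2500
= 16.8739

E[X] = 16.8739


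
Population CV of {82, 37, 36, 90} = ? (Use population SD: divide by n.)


Mean = 61.2500
SD = 24.9136
CV = (24.9136/61.2500)*100 = 40.6753%

CV = 40.6753%


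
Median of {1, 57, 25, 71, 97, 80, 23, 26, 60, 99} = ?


Sorted: 1, 23, 25, 26, 57, 60, 71, 80, 97, 99
n = 10 (even)
Middle values: 57 and 60
Median = (57+60)/2 = 58.5000

Median = 58.5000


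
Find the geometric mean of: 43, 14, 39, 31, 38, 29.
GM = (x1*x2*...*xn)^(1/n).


Product = 43 × 14 × 39 × 31 × 38 × 29 = 802055436
GM = 802055436^(1/6) = 30.4813

GM = 30.4813


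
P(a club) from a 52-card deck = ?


13 clubs in 52 cards
P = 13/52 = 0.2500

P = 0.2500


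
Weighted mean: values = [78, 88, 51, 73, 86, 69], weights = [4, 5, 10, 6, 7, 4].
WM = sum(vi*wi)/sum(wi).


Numerator = 78*4 + 88*5 + 51*10 + 73*6 + 86*7 + 69*4 = 2578
Denominator = 4 + 5 + 10 + 6 + 7 + 4 = 36
WM = 2578/36 = 71.6111

WM = 71.6111


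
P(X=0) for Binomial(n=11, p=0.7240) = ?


C(11,0) = 1
p^0 = 1.000000
(1-p)^11 = 7.079456e-07
P = 1 * 1.000000 * 7.079456e-07 = 7.0795e-07

P(X=0) = 7.0795e-07


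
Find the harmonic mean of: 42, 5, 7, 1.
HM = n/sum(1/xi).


Sum of reciprocals = 1/42 + 1/5 + 1/7 + 1/1 = 1.366667
HM = 4/1.366667 = 2.9268

HM = 2.9268


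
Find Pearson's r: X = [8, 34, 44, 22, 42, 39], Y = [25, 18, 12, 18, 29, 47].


Mean X = 31.5000, Mean Y = 24.8333
SD X = 12.724648, SD Y = 11.305112
Cov = 15.583333
r = 15.583333/(12.724648*11.305112) = 0.1083

r = 0.1083


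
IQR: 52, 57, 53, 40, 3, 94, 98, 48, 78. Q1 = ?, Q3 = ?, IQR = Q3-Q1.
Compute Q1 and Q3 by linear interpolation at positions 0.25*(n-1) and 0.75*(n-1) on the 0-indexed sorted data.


Sorted: 3, 40, 48, 52, 53, 57, 78, 94, 98
Q1 (25th %ile) = 48.0000
Q3 (75th %ile) = 78.0000
IQR = 78.0000 - 48.0000 = 30.0000

IQR = 30.0000


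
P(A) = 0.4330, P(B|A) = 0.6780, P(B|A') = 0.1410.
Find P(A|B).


P(B) = P(B|A)*P(A) + P(B|A')*P(A')
= 0.6780*0.4330 + 0.1410*0.5670
= 0.293574 + 0.079947 = 0.373521
P(A|B) = 0.293574/0.373521 = 0.7860

P(A|B) = 0.7860


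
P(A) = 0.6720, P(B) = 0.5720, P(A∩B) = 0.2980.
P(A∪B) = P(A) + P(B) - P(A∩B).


P(A∪B) = 0.6720 + 0.5720 - 0.2980
= 1.2440 - 0.2980
= 0.9460

P(A∪B) = 0.9460


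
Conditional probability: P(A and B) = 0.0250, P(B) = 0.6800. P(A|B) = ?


P(A|B) = 0.0250/0.6800 = 0.0368

P(A|B) = 0.0368


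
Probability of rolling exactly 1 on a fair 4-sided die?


Favorable outcomes (roll = 1): 1
Total outcomes = 4
P = 1/4 = 0.2500

P = 0.2500


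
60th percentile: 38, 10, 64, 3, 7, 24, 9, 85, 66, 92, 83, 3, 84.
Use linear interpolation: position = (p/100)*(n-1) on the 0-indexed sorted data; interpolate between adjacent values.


Sorted: 3, 3, 7, 9, 10, 24, 38, 64, 66, 83, 84, 85, 92
n = 13
Index = 60/100 * 12 = 7.2000
Lower = data[7] = 64, Upper = data[8] = 66
P60 = 64 + 0.2000*(2) = 64.4000

P60 = 64.4000


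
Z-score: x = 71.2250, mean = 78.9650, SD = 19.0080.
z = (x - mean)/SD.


z = (71.2250 - 78.9650)/19.0080
= -7.7400/19.0080
= -0.4072

z = -0.4072


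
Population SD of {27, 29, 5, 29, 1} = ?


Mean = 18.2000
Variance = 156.1600
SD = sqrt(156.1600) = 12.4964

SD = 12.4964


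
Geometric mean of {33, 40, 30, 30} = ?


Product = 33 × 40 × 30 × 30 = 1188000
GM = 1188000^(1/4) = 33.0145

GM = 33.0145


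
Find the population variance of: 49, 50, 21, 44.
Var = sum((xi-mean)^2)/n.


Mean = 41.0000
Squared deviations: 64.0000, 81.0000, 400.0000, 9.0000
Sum = 554.0000
Variance = 554.0000/4 = 138.5000

Variance = 138.5000


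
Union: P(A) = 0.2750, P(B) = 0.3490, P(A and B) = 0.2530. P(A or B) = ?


P(A∪B) = 0.2750 + 0.3490 - 0.2530
= 0.6240 - 0.2530
= 0.3710

P(A∪B) = 0.3710


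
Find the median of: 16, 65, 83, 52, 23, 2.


Sorted: 2, 16, 23, 52, 65, 83
n = 6 (even)
Middle values: 23 and 52
Median = (23+52)/2 = 37.5000

Median = 37.5000


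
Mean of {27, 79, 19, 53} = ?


Sum = 27 + 79 + 19 + 53 = 178
n = 4
Mean = 178/4 = 44.5000

Mean = 44.5000


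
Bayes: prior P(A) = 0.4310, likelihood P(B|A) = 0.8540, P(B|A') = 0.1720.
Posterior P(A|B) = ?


P(B) = P(B|A)*P(A) + P(B|A')*P(A')
= 0.8540*0.4310 + 0.1720*0.5690
= 0.368074 + 0.097868 = 0.465942
P(A|B) = 0.368074/0.465942 = 0.7900

P(A|B) = 0.7900


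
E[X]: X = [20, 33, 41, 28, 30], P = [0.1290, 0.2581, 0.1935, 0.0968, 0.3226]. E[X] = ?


E[X] = 20*0.1290 + 33*0.2581 + 41*0.1935 + 28*0.0968 + 30*0.3226
= 2.5800 + 8.5173 + 7.9335 + 2.7104 + 9.6780
= 31.4192

E[X] = 31.4192


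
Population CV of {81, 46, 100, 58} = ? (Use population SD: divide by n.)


Mean = 71.2500
SD = 20.8252
CV = (20.8252/71.2500)*100 = 29.2283%

CV = 29.2283%


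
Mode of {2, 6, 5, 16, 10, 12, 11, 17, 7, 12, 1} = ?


Frequencies: 1:1, 2:1, 5:1, 6:1, 7:1, 10:1, 11:1, 12:2, 16:1, 17:1
Max frequency = 2
Mode = 12

Mode = 12


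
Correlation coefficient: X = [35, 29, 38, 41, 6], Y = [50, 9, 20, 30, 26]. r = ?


Mean X = 29.8000, Mean Y = 27.0000
SD X = 12.544321, SD Y = 13.505554
Cov = 26.800000
r = 26.800000/(12.544321*13.505554) = 0.1582

r = 0.1582


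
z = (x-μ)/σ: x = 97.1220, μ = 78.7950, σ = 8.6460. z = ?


z = (97.1220 - 78.7950)/8.6460
= 18.3270/8.6460
= 2.1197

z = 2.1197


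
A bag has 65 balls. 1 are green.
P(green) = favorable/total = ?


P = 1/65 = 0.0154

P = 0.0154


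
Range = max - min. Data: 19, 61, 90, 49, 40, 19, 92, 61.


Max = 92, Min = 19
Range = 92 - 19 = 73

Range = 73


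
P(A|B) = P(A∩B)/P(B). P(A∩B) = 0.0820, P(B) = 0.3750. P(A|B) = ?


P(A|B) = 0.0820/0.3750 = 0.2187

P(A|B) = 0.2187


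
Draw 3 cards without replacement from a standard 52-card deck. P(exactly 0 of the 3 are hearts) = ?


Hypergeometric: P(X=0) = C(13,0)·C(39,3) / C(52,3)
= 1 × 9139 / 22100
= 9139/22100 = 0.4135

P = 0.4135
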